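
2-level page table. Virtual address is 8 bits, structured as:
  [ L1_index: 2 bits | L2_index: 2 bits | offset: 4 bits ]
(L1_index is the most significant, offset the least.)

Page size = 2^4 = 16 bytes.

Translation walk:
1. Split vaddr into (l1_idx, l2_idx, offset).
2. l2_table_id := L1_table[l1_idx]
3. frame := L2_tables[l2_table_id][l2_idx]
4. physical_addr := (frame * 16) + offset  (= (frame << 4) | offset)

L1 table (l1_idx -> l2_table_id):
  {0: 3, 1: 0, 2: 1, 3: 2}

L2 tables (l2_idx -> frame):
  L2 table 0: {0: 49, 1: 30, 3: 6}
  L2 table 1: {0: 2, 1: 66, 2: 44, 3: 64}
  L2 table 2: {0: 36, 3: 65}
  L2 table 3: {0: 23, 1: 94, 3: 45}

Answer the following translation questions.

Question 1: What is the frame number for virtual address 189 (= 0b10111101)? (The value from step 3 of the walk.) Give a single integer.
vaddr = 189: l1_idx=2, l2_idx=3
L1[2] = 1; L2[1][3] = 64

Answer: 64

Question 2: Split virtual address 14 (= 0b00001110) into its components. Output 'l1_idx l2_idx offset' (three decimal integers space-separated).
vaddr = 14 = 0b00001110
  top 2 bits -> l1_idx = 0
  next 2 bits -> l2_idx = 0
  bottom 4 bits -> offset = 14

Answer: 0 0 14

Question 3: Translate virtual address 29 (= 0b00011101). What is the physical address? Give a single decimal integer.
Answer: 1517

Derivation:
vaddr = 29 = 0b00011101
Split: l1_idx=0, l2_idx=1, offset=13
L1[0] = 3
L2[3][1] = 94
paddr = 94 * 16 + 13 = 1517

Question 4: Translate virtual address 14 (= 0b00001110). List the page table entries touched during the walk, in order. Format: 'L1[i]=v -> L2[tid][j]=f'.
vaddr = 14 = 0b00001110
Split: l1_idx=0, l2_idx=0, offset=14

Answer: L1[0]=3 -> L2[3][0]=23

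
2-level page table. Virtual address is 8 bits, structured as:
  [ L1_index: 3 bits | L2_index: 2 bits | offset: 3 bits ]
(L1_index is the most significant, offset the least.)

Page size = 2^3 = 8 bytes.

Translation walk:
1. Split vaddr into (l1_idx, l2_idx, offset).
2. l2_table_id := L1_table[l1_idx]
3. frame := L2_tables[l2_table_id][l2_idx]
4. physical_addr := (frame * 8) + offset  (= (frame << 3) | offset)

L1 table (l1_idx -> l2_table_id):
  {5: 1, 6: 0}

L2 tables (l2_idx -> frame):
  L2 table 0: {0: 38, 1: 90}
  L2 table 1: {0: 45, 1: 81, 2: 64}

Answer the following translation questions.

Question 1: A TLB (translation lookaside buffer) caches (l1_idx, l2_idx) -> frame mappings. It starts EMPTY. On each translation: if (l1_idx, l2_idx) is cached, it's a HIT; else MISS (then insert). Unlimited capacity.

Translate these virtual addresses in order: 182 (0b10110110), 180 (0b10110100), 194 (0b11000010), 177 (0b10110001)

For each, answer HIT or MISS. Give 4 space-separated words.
Answer: MISS HIT MISS HIT

Derivation:
vaddr=182: (5,2) not in TLB -> MISS, insert
vaddr=180: (5,2) in TLB -> HIT
vaddr=194: (6,0) not in TLB -> MISS, insert
vaddr=177: (5,2) in TLB -> HIT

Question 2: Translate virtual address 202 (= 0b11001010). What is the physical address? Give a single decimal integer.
Answer: 722

Derivation:
vaddr = 202 = 0b11001010
Split: l1_idx=6, l2_idx=1, offset=2
L1[6] = 0
L2[0][1] = 90
paddr = 90 * 8 + 2 = 722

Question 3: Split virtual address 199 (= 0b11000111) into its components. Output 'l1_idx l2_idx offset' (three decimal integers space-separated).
vaddr = 199 = 0b11000111
  top 3 bits -> l1_idx = 6
  next 2 bits -> l2_idx = 0
  bottom 3 bits -> offset = 7

Answer: 6 0 7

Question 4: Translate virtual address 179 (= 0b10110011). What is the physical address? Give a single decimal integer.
Answer: 515

Derivation:
vaddr = 179 = 0b10110011
Split: l1_idx=5, l2_idx=2, offset=3
L1[5] = 1
L2[1][2] = 64
paddr = 64 * 8 + 3 = 515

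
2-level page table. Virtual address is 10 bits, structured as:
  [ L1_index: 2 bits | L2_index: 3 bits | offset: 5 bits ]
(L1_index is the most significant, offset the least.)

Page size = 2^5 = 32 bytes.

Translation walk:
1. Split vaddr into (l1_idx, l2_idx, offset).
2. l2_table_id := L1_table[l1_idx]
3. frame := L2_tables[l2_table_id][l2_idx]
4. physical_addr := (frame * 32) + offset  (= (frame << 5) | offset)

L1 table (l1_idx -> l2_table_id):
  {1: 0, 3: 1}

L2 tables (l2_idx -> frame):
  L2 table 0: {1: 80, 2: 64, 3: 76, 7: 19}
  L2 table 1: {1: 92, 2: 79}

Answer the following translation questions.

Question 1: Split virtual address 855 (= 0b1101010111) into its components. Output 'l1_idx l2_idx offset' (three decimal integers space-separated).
vaddr = 855 = 0b1101010111
  top 2 bits -> l1_idx = 3
  next 3 bits -> l2_idx = 2
  bottom 5 bits -> offset = 23

Answer: 3 2 23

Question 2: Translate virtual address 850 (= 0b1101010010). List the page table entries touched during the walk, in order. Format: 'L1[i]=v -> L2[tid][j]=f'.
vaddr = 850 = 0b1101010010
Split: l1_idx=3, l2_idx=2, offset=18

Answer: L1[3]=1 -> L2[1][2]=79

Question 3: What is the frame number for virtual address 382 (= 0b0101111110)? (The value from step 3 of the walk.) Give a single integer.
vaddr = 382: l1_idx=1, l2_idx=3
L1[1] = 0; L2[0][3] = 76

Answer: 76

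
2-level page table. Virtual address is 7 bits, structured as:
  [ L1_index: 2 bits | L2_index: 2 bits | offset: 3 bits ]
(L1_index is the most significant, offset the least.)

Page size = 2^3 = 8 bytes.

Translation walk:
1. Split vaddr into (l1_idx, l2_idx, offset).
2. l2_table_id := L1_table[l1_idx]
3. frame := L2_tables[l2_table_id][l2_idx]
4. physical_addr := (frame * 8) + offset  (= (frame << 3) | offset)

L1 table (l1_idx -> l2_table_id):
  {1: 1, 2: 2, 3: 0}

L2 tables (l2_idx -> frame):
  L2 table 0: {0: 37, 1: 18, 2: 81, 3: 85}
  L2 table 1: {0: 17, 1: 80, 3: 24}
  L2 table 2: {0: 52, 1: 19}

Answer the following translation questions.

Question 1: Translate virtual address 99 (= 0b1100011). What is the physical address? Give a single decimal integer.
vaddr = 99 = 0b1100011
Split: l1_idx=3, l2_idx=0, offset=3
L1[3] = 0
L2[0][0] = 37
paddr = 37 * 8 + 3 = 299

Answer: 299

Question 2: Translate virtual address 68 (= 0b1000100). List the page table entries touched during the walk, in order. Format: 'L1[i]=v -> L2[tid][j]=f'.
vaddr = 68 = 0b1000100
Split: l1_idx=2, l2_idx=0, offset=4

Answer: L1[2]=2 -> L2[2][0]=52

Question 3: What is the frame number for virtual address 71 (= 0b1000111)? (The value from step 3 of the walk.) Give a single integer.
Answer: 52

Derivation:
vaddr = 71: l1_idx=2, l2_idx=0
L1[2] = 2; L2[2][0] = 52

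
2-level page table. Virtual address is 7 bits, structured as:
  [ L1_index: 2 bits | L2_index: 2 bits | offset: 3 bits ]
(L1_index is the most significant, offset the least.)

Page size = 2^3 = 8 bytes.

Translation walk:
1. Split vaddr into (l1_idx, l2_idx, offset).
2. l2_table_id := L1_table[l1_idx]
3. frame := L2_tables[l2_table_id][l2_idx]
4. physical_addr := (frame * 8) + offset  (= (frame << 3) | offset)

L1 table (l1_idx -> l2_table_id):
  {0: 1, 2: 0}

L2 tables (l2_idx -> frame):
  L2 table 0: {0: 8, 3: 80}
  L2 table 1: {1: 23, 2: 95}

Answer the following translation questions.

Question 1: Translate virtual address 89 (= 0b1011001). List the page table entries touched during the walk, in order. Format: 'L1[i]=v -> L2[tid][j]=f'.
Answer: L1[2]=0 -> L2[0][3]=80

Derivation:
vaddr = 89 = 0b1011001
Split: l1_idx=2, l2_idx=3, offset=1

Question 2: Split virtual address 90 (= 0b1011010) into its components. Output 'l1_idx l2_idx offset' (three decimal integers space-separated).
vaddr = 90 = 0b1011010
  top 2 bits -> l1_idx = 2
  next 2 bits -> l2_idx = 3
  bottom 3 bits -> offset = 2

Answer: 2 3 2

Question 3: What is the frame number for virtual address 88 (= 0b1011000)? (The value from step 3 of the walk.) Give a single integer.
Answer: 80

Derivation:
vaddr = 88: l1_idx=2, l2_idx=3
L1[2] = 0; L2[0][3] = 80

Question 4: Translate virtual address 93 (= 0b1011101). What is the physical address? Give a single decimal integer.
vaddr = 93 = 0b1011101
Split: l1_idx=2, l2_idx=3, offset=5
L1[2] = 0
L2[0][3] = 80
paddr = 80 * 8 + 5 = 645

Answer: 645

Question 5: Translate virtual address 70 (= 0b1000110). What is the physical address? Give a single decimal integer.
vaddr = 70 = 0b1000110
Split: l1_idx=2, l2_idx=0, offset=6
L1[2] = 0
L2[0][0] = 8
paddr = 8 * 8 + 6 = 70

Answer: 70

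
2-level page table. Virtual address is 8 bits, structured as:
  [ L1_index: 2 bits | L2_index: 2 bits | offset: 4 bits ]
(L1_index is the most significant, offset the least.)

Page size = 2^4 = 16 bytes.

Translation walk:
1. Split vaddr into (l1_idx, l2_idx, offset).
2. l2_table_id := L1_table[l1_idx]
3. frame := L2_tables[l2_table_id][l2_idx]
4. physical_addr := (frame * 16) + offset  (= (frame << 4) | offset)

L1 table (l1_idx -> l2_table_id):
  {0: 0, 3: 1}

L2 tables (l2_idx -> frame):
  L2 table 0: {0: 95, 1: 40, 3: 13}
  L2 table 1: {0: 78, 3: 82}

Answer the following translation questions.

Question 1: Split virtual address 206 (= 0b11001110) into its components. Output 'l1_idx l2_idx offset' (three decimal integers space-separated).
vaddr = 206 = 0b11001110
  top 2 bits -> l1_idx = 3
  next 2 bits -> l2_idx = 0
  bottom 4 bits -> offset = 14

Answer: 3 0 14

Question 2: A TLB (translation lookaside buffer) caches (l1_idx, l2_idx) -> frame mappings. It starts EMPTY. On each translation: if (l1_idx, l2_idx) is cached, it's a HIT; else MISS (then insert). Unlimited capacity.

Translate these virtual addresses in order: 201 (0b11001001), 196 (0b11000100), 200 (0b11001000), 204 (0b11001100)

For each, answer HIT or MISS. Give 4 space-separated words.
vaddr=201: (3,0) not in TLB -> MISS, insert
vaddr=196: (3,0) in TLB -> HIT
vaddr=200: (3,0) in TLB -> HIT
vaddr=204: (3,0) in TLB -> HIT

Answer: MISS HIT HIT HIT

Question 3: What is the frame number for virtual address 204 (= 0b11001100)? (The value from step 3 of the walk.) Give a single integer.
Answer: 78

Derivation:
vaddr = 204: l1_idx=3, l2_idx=0
L1[3] = 1; L2[1][0] = 78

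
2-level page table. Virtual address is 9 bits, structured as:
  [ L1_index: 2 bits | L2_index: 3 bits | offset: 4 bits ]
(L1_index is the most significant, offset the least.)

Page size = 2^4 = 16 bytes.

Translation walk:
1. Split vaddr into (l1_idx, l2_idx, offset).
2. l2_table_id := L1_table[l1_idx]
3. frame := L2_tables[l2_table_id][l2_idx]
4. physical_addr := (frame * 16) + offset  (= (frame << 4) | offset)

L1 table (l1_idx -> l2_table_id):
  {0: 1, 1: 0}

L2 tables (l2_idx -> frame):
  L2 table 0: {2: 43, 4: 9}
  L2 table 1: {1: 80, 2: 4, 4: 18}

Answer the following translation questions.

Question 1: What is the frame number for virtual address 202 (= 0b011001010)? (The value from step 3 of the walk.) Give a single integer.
Answer: 9

Derivation:
vaddr = 202: l1_idx=1, l2_idx=4
L1[1] = 0; L2[0][4] = 9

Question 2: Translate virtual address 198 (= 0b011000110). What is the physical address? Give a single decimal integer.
Answer: 150

Derivation:
vaddr = 198 = 0b011000110
Split: l1_idx=1, l2_idx=4, offset=6
L1[1] = 0
L2[0][4] = 9
paddr = 9 * 16 + 6 = 150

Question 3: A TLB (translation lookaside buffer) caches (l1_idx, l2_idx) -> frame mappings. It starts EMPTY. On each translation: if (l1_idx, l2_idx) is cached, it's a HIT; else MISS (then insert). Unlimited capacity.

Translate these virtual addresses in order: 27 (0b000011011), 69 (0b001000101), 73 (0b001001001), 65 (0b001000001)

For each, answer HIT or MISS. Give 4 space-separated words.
Answer: MISS MISS HIT HIT

Derivation:
vaddr=27: (0,1) not in TLB -> MISS, insert
vaddr=69: (0,4) not in TLB -> MISS, insert
vaddr=73: (0,4) in TLB -> HIT
vaddr=65: (0,4) in TLB -> HIT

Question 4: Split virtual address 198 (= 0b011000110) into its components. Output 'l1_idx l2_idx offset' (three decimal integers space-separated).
vaddr = 198 = 0b011000110
  top 2 bits -> l1_idx = 1
  next 3 bits -> l2_idx = 4
  bottom 4 bits -> offset = 6

Answer: 1 4 6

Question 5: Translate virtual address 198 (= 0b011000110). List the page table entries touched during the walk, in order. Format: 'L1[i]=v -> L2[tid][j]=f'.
Answer: L1[1]=0 -> L2[0][4]=9

Derivation:
vaddr = 198 = 0b011000110
Split: l1_idx=1, l2_idx=4, offset=6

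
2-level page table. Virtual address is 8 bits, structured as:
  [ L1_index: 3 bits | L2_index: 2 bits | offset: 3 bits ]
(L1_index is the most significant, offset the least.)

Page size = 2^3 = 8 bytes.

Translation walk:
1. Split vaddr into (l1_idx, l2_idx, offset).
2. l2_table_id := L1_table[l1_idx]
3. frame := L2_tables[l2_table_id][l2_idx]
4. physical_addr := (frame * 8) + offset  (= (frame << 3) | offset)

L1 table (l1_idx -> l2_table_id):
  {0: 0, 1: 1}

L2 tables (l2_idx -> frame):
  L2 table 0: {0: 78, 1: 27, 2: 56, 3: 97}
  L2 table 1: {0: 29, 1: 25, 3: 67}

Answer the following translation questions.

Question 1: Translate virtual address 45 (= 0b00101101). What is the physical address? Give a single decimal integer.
vaddr = 45 = 0b00101101
Split: l1_idx=1, l2_idx=1, offset=5
L1[1] = 1
L2[1][1] = 25
paddr = 25 * 8 + 5 = 205

Answer: 205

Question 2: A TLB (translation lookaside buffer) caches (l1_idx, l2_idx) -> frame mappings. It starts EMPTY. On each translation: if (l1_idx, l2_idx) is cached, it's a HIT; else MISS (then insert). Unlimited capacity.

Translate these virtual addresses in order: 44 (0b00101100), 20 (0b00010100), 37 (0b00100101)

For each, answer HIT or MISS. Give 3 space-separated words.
Answer: MISS MISS MISS

Derivation:
vaddr=44: (1,1) not in TLB -> MISS, insert
vaddr=20: (0,2) not in TLB -> MISS, insert
vaddr=37: (1,0) not in TLB -> MISS, insert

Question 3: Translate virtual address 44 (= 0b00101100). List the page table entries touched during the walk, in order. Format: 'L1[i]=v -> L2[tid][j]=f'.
Answer: L1[1]=1 -> L2[1][1]=25

Derivation:
vaddr = 44 = 0b00101100
Split: l1_idx=1, l2_idx=1, offset=4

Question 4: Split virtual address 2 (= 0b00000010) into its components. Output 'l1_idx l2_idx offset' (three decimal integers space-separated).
Answer: 0 0 2

Derivation:
vaddr = 2 = 0b00000010
  top 3 bits -> l1_idx = 0
  next 2 bits -> l2_idx = 0
  bottom 3 bits -> offset = 2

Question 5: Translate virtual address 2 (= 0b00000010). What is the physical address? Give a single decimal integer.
vaddr = 2 = 0b00000010
Split: l1_idx=0, l2_idx=0, offset=2
L1[0] = 0
L2[0][0] = 78
paddr = 78 * 8 + 2 = 626

Answer: 626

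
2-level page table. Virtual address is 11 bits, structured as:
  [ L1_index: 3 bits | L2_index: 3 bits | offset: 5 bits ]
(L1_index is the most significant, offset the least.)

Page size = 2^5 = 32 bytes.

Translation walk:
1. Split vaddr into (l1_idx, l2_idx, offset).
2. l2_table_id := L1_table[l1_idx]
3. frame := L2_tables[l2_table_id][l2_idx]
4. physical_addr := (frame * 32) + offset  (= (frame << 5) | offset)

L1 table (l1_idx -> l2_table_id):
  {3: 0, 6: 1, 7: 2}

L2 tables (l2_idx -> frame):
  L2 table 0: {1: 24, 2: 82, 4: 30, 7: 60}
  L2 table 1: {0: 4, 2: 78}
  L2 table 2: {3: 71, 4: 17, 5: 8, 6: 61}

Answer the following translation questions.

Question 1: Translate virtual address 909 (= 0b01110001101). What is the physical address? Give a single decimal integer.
Answer: 973

Derivation:
vaddr = 909 = 0b01110001101
Split: l1_idx=3, l2_idx=4, offset=13
L1[3] = 0
L2[0][4] = 30
paddr = 30 * 32 + 13 = 973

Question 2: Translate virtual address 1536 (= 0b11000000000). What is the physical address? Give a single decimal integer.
vaddr = 1536 = 0b11000000000
Split: l1_idx=6, l2_idx=0, offset=0
L1[6] = 1
L2[1][0] = 4
paddr = 4 * 32 + 0 = 128

Answer: 128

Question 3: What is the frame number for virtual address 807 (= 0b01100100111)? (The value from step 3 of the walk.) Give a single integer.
vaddr = 807: l1_idx=3, l2_idx=1
L1[3] = 0; L2[0][1] = 24

Answer: 24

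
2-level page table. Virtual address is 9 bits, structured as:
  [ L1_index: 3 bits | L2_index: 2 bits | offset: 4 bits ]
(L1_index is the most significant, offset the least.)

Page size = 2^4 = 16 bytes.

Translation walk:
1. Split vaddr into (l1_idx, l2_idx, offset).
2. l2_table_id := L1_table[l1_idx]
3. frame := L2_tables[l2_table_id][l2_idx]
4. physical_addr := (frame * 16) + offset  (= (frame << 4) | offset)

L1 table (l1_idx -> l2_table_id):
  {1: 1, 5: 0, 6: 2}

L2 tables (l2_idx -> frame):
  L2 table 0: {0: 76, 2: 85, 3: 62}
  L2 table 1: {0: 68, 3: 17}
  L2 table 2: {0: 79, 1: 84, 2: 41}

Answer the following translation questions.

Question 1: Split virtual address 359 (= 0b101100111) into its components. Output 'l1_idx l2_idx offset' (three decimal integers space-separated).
Answer: 5 2 7

Derivation:
vaddr = 359 = 0b101100111
  top 3 bits -> l1_idx = 5
  next 2 bits -> l2_idx = 2
  bottom 4 bits -> offset = 7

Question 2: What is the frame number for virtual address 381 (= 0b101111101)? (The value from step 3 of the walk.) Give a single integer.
Answer: 62

Derivation:
vaddr = 381: l1_idx=5, l2_idx=3
L1[5] = 0; L2[0][3] = 62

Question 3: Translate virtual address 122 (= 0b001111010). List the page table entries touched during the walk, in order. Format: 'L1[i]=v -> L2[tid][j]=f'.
vaddr = 122 = 0b001111010
Split: l1_idx=1, l2_idx=3, offset=10

Answer: L1[1]=1 -> L2[1][3]=17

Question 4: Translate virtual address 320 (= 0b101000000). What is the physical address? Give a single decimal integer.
Answer: 1216

Derivation:
vaddr = 320 = 0b101000000
Split: l1_idx=5, l2_idx=0, offset=0
L1[5] = 0
L2[0][0] = 76
paddr = 76 * 16 + 0 = 1216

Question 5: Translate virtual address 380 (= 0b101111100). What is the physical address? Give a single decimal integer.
vaddr = 380 = 0b101111100
Split: l1_idx=5, l2_idx=3, offset=12
L1[5] = 0
L2[0][3] = 62
paddr = 62 * 16 + 12 = 1004

Answer: 1004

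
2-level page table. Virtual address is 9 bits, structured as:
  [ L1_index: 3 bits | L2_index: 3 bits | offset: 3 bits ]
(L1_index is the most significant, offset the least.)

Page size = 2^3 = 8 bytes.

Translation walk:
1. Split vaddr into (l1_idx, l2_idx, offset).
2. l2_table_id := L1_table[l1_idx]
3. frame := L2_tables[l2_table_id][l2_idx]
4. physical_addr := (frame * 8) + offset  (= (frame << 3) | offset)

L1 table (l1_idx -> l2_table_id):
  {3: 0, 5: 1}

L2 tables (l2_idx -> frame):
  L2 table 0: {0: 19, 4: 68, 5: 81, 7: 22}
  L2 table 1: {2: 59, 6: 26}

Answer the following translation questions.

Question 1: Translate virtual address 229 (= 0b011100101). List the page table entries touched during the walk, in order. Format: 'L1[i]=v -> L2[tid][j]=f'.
vaddr = 229 = 0b011100101
Split: l1_idx=3, l2_idx=4, offset=5

Answer: L1[3]=0 -> L2[0][4]=68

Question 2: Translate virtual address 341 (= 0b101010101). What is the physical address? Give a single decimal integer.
Answer: 477

Derivation:
vaddr = 341 = 0b101010101
Split: l1_idx=5, l2_idx=2, offset=5
L1[5] = 1
L2[1][2] = 59
paddr = 59 * 8 + 5 = 477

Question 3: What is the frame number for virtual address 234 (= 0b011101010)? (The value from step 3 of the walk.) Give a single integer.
Answer: 81

Derivation:
vaddr = 234: l1_idx=3, l2_idx=5
L1[3] = 0; L2[0][5] = 81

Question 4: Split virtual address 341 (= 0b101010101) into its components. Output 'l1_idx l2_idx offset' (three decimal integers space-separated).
Answer: 5 2 5

Derivation:
vaddr = 341 = 0b101010101
  top 3 bits -> l1_idx = 5
  next 3 bits -> l2_idx = 2
  bottom 3 bits -> offset = 5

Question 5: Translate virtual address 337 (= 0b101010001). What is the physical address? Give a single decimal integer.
Answer: 473

Derivation:
vaddr = 337 = 0b101010001
Split: l1_idx=5, l2_idx=2, offset=1
L1[5] = 1
L2[1][2] = 59
paddr = 59 * 8 + 1 = 473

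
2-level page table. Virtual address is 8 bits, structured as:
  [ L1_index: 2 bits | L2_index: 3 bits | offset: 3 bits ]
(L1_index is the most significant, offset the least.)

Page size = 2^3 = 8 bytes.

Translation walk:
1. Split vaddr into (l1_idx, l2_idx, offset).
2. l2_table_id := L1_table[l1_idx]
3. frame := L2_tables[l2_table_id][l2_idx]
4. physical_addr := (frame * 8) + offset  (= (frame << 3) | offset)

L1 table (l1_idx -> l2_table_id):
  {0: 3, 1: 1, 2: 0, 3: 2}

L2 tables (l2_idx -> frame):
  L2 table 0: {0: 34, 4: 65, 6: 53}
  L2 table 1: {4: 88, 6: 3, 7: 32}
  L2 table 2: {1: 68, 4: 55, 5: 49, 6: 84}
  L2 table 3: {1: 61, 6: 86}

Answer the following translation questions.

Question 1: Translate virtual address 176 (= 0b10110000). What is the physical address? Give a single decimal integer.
vaddr = 176 = 0b10110000
Split: l1_idx=2, l2_idx=6, offset=0
L1[2] = 0
L2[0][6] = 53
paddr = 53 * 8 + 0 = 424

Answer: 424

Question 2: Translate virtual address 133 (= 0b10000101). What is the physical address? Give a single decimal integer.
vaddr = 133 = 0b10000101
Split: l1_idx=2, l2_idx=0, offset=5
L1[2] = 0
L2[0][0] = 34
paddr = 34 * 8 + 5 = 277

Answer: 277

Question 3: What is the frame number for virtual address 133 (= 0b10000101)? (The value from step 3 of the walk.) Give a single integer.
Answer: 34

Derivation:
vaddr = 133: l1_idx=2, l2_idx=0
L1[2] = 0; L2[0][0] = 34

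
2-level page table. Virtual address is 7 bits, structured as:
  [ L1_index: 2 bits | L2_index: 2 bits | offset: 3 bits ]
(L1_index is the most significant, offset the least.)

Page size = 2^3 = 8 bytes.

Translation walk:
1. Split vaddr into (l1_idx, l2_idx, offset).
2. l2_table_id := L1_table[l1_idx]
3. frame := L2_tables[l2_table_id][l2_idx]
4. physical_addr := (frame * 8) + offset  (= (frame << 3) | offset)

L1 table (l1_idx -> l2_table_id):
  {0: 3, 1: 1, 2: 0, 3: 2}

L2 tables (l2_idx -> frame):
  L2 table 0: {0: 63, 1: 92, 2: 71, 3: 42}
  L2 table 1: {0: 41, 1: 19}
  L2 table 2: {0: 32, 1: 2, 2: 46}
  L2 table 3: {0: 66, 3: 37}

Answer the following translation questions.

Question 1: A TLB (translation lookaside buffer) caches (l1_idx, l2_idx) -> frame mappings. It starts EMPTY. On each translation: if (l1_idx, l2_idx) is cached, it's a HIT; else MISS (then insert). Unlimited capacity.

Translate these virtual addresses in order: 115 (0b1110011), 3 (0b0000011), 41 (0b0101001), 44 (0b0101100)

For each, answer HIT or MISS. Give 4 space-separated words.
Answer: MISS MISS MISS HIT

Derivation:
vaddr=115: (3,2) not in TLB -> MISS, insert
vaddr=3: (0,0) not in TLB -> MISS, insert
vaddr=41: (1,1) not in TLB -> MISS, insert
vaddr=44: (1,1) in TLB -> HIT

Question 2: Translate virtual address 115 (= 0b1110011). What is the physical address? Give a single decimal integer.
Answer: 371

Derivation:
vaddr = 115 = 0b1110011
Split: l1_idx=3, l2_idx=2, offset=3
L1[3] = 2
L2[2][2] = 46
paddr = 46 * 8 + 3 = 371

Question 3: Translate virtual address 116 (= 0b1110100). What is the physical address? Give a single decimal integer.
Answer: 372

Derivation:
vaddr = 116 = 0b1110100
Split: l1_idx=3, l2_idx=2, offset=4
L1[3] = 2
L2[2][2] = 46
paddr = 46 * 8 + 4 = 372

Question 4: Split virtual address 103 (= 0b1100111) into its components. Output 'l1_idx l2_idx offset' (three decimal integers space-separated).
Answer: 3 0 7

Derivation:
vaddr = 103 = 0b1100111
  top 2 bits -> l1_idx = 3
  next 2 bits -> l2_idx = 0
  bottom 3 bits -> offset = 7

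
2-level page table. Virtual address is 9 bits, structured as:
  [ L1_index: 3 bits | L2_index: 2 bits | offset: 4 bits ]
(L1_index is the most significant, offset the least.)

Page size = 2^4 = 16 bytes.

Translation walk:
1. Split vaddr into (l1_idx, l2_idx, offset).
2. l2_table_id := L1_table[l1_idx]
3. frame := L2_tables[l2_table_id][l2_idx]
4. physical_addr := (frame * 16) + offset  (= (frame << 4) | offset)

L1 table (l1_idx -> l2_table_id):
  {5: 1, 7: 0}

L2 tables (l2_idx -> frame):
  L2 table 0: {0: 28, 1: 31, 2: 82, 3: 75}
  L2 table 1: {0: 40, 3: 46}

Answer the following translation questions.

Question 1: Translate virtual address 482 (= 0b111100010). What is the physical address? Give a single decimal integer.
Answer: 1314

Derivation:
vaddr = 482 = 0b111100010
Split: l1_idx=7, l2_idx=2, offset=2
L1[7] = 0
L2[0][2] = 82
paddr = 82 * 16 + 2 = 1314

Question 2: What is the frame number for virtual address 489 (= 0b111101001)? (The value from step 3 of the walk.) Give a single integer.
Answer: 82

Derivation:
vaddr = 489: l1_idx=7, l2_idx=2
L1[7] = 0; L2[0][2] = 82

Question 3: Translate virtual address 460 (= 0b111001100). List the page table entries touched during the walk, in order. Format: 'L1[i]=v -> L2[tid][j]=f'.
Answer: L1[7]=0 -> L2[0][0]=28

Derivation:
vaddr = 460 = 0b111001100
Split: l1_idx=7, l2_idx=0, offset=12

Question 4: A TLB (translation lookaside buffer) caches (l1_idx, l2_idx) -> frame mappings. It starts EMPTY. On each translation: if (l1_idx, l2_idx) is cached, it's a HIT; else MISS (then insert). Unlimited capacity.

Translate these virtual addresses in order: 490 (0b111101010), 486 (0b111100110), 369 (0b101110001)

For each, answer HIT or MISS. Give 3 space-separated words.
Answer: MISS HIT MISS

Derivation:
vaddr=490: (7,2) not in TLB -> MISS, insert
vaddr=486: (7,2) in TLB -> HIT
vaddr=369: (5,3) not in TLB -> MISS, insert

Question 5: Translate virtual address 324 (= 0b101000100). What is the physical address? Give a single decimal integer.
vaddr = 324 = 0b101000100
Split: l1_idx=5, l2_idx=0, offset=4
L1[5] = 1
L2[1][0] = 40
paddr = 40 * 16 + 4 = 644

Answer: 644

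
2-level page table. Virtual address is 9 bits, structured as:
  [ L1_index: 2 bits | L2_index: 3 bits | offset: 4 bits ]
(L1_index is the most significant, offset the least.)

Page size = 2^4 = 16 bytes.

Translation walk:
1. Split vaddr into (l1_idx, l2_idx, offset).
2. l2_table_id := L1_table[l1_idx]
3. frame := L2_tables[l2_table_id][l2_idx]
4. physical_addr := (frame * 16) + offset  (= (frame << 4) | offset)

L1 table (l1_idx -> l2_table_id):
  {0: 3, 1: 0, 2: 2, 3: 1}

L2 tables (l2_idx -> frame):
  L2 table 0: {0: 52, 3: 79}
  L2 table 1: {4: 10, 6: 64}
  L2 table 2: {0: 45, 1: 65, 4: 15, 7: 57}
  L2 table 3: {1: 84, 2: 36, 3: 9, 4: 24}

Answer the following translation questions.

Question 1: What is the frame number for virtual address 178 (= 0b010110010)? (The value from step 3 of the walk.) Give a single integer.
vaddr = 178: l1_idx=1, l2_idx=3
L1[1] = 0; L2[0][3] = 79

Answer: 79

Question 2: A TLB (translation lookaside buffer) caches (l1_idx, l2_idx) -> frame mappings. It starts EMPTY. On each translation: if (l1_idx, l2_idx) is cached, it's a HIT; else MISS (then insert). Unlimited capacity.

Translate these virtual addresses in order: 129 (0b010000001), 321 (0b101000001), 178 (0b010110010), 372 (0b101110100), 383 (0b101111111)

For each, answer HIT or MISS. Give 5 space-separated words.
vaddr=129: (1,0) not in TLB -> MISS, insert
vaddr=321: (2,4) not in TLB -> MISS, insert
vaddr=178: (1,3) not in TLB -> MISS, insert
vaddr=372: (2,7) not in TLB -> MISS, insert
vaddr=383: (2,7) in TLB -> HIT

Answer: MISS MISS MISS MISS HIT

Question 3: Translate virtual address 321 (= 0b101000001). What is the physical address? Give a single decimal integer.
Answer: 241

Derivation:
vaddr = 321 = 0b101000001
Split: l1_idx=2, l2_idx=4, offset=1
L1[2] = 2
L2[2][4] = 15
paddr = 15 * 16 + 1 = 241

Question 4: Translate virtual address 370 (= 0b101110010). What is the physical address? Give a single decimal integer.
Answer: 914

Derivation:
vaddr = 370 = 0b101110010
Split: l1_idx=2, l2_idx=7, offset=2
L1[2] = 2
L2[2][7] = 57
paddr = 57 * 16 + 2 = 914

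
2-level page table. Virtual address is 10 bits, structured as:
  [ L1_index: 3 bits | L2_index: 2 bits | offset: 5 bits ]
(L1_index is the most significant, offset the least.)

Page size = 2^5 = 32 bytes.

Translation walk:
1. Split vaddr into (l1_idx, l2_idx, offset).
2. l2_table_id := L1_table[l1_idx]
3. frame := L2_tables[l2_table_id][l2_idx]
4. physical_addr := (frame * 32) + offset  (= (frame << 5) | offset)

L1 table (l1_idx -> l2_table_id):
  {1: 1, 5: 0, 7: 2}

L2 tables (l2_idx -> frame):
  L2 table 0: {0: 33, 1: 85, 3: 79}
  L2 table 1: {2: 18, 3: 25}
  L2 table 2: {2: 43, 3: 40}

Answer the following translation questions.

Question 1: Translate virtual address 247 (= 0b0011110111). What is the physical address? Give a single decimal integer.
vaddr = 247 = 0b0011110111
Split: l1_idx=1, l2_idx=3, offset=23
L1[1] = 1
L2[1][3] = 25
paddr = 25 * 32 + 23 = 823

Answer: 823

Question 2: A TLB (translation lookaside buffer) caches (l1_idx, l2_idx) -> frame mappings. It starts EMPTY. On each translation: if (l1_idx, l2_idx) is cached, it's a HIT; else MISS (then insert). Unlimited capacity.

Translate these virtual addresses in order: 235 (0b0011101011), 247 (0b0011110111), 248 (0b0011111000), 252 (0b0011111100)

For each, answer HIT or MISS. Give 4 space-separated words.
vaddr=235: (1,3) not in TLB -> MISS, insert
vaddr=247: (1,3) in TLB -> HIT
vaddr=248: (1,3) in TLB -> HIT
vaddr=252: (1,3) in TLB -> HIT

Answer: MISS HIT HIT HIT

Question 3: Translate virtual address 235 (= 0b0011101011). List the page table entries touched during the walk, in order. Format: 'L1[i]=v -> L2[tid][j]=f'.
vaddr = 235 = 0b0011101011
Split: l1_idx=1, l2_idx=3, offset=11

Answer: L1[1]=1 -> L2[1][3]=25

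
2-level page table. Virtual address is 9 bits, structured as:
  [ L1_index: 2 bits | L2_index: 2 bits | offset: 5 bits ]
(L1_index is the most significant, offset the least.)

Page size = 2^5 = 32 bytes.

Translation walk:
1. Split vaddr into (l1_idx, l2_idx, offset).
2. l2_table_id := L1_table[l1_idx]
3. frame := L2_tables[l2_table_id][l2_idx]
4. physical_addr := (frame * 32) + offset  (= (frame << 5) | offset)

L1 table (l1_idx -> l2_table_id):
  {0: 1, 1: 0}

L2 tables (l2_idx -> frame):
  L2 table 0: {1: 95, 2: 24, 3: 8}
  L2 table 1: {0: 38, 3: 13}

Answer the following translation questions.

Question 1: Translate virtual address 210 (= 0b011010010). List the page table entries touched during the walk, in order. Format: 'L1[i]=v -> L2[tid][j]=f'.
vaddr = 210 = 0b011010010
Split: l1_idx=1, l2_idx=2, offset=18

Answer: L1[1]=0 -> L2[0][2]=24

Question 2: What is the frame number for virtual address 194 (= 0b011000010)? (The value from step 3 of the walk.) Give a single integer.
Answer: 24

Derivation:
vaddr = 194: l1_idx=1, l2_idx=2
L1[1] = 0; L2[0][2] = 24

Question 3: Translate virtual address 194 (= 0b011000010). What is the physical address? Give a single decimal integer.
vaddr = 194 = 0b011000010
Split: l1_idx=1, l2_idx=2, offset=2
L1[1] = 0
L2[0][2] = 24
paddr = 24 * 32 + 2 = 770

Answer: 770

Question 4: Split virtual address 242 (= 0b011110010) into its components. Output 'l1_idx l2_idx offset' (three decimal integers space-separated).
vaddr = 242 = 0b011110010
  top 2 bits -> l1_idx = 1
  next 2 bits -> l2_idx = 3
  bottom 5 bits -> offset = 18

Answer: 1 3 18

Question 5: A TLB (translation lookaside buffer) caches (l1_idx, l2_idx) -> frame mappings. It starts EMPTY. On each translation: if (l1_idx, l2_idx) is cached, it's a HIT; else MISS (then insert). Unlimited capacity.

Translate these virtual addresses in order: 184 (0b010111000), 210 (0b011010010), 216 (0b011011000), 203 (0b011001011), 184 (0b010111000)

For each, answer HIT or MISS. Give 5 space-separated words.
Answer: MISS MISS HIT HIT HIT

Derivation:
vaddr=184: (1,1) not in TLB -> MISS, insert
vaddr=210: (1,2) not in TLB -> MISS, insert
vaddr=216: (1,2) in TLB -> HIT
vaddr=203: (1,2) in TLB -> HIT
vaddr=184: (1,1) in TLB -> HIT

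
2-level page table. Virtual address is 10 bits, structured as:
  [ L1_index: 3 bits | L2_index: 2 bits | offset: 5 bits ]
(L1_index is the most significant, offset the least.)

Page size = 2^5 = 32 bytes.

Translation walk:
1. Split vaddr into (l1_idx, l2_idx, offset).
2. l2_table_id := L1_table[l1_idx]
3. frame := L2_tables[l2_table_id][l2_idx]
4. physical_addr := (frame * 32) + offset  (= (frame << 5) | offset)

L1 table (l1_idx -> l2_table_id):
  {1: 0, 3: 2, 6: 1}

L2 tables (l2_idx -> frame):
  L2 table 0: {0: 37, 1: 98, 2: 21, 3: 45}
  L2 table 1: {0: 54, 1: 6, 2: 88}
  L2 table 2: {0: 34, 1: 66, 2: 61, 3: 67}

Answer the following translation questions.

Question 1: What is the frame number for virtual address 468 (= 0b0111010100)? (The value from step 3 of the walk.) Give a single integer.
vaddr = 468: l1_idx=3, l2_idx=2
L1[3] = 2; L2[2][2] = 61

Answer: 61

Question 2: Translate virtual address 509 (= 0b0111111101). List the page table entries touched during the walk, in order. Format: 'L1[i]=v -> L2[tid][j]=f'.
Answer: L1[3]=2 -> L2[2][3]=67

Derivation:
vaddr = 509 = 0b0111111101
Split: l1_idx=3, l2_idx=3, offset=29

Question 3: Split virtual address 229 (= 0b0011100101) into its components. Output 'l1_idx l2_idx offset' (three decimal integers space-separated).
Answer: 1 3 5

Derivation:
vaddr = 229 = 0b0011100101
  top 3 bits -> l1_idx = 1
  next 2 bits -> l2_idx = 3
  bottom 5 bits -> offset = 5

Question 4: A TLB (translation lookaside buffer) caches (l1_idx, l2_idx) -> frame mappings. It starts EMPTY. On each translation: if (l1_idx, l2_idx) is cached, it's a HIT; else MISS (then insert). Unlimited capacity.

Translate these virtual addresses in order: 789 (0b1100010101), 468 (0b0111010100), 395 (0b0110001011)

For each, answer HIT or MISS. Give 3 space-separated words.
vaddr=789: (6,0) not in TLB -> MISS, insert
vaddr=468: (3,2) not in TLB -> MISS, insert
vaddr=395: (3,0) not in TLB -> MISS, insert

Answer: MISS MISS MISS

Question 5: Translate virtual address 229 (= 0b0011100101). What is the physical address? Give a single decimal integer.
Answer: 1445

Derivation:
vaddr = 229 = 0b0011100101
Split: l1_idx=1, l2_idx=3, offset=5
L1[1] = 0
L2[0][3] = 45
paddr = 45 * 32 + 5 = 1445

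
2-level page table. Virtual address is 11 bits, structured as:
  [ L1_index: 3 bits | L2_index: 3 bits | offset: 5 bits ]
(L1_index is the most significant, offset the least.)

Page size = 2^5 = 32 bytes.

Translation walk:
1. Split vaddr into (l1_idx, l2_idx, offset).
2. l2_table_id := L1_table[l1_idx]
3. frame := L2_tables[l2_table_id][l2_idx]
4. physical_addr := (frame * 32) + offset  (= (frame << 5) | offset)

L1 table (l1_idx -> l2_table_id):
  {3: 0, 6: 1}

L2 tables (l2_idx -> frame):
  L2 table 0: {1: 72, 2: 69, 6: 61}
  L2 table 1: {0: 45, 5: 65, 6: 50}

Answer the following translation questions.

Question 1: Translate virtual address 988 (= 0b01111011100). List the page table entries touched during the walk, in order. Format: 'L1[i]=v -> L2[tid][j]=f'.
vaddr = 988 = 0b01111011100
Split: l1_idx=3, l2_idx=6, offset=28

Answer: L1[3]=0 -> L2[0][6]=61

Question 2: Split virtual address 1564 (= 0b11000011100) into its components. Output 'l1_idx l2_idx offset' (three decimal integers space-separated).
vaddr = 1564 = 0b11000011100
  top 3 bits -> l1_idx = 6
  next 3 bits -> l2_idx = 0
  bottom 5 bits -> offset = 28

Answer: 6 0 28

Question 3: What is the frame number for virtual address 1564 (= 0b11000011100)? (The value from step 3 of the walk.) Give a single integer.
Answer: 45

Derivation:
vaddr = 1564: l1_idx=6, l2_idx=0
L1[6] = 1; L2[1][0] = 45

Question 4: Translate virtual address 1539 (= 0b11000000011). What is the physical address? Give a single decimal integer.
Answer: 1443

Derivation:
vaddr = 1539 = 0b11000000011
Split: l1_idx=6, l2_idx=0, offset=3
L1[6] = 1
L2[1][0] = 45
paddr = 45 * 32 + 3 = 1443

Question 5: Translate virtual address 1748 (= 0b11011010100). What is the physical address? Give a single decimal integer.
Answer: 1620

Derivation:
vaddr = 1748 = 0b11011010100
Split: l1_idx=6, l2_idx=6, offset=20
L1[6] = 1
L2[1][6] = 50
paddr = 50 * 32 + 20 = 1620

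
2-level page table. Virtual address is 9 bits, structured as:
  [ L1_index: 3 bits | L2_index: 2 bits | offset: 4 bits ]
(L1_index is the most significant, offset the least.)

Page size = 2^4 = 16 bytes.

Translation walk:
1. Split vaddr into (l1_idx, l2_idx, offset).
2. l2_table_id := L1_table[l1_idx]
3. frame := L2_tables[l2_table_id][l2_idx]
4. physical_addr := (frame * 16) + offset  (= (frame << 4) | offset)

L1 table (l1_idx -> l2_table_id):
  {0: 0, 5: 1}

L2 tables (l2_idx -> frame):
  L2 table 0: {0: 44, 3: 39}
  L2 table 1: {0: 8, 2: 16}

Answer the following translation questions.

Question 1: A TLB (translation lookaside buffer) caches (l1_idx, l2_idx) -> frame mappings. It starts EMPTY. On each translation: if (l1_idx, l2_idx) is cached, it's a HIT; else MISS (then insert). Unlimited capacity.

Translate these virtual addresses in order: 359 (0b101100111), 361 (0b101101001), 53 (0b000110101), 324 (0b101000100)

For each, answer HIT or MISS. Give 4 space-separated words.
Answer: MISS HIT MISS MISS

Derivation:
vaddr=359: (5,2) not in TLB -> MISS, insert
vaddr=361: (5,2) in TLB -> HIT
vaddr=53: (0,3) not in TLB -> MISS, insert
vaddr=324: (5,0) not in TLB -> MISS, insert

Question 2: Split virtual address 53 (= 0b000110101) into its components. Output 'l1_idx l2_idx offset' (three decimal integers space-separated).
Answer: 0 3 5

Derivation:
vaddr = 53 = 0b000110101
  top 3 bits -> l1_idx = 0
  next 2 bits -> l2_idx = 3
  bottom 4 bits -> offset = 5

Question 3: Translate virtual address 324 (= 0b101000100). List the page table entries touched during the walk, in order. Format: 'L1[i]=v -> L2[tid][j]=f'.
Answer: L1[5]=1 -> L2[1][0]=8

Derivation:
vaddr = 324 = 0b101000100
Split: l1_idx=5, l2_idx=0, offset=4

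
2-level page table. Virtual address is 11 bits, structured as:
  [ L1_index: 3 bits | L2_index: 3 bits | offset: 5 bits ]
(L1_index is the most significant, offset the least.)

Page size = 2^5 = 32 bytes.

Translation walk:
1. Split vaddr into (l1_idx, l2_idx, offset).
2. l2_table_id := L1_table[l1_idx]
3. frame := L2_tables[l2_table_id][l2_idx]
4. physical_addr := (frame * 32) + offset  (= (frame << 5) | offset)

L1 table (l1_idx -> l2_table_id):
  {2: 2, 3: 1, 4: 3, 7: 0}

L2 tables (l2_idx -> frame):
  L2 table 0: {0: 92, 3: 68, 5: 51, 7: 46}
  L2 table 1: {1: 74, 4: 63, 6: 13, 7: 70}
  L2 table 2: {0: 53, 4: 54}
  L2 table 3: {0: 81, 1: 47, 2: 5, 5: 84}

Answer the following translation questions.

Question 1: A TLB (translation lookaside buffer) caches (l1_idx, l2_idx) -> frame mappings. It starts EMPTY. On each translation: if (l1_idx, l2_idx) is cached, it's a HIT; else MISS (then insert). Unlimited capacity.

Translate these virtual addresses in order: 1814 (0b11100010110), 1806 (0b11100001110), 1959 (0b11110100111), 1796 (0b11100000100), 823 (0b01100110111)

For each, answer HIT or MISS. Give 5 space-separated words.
vaddr=1814: (7,0) not in TLB -> MISS, insert
vaddr=1806: (7,0) in TLB -> HIT
vaddr=1959: (7,5) not in TLB -> MISS, insert
vaddr=1796: (7,0) in TLB -> HIT
vaddr=823: (3,1) not in TLB -> MISS, insert

Answer: MISS HIT MISS HIT MISS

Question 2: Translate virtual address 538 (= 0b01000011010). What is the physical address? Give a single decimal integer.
Answer: 1722

Derivation:
vaddr = 538 = 0b01000011010
Split: l1_idx=2, l2_idx=0, offset=26
L1[2] = 2
L2[2][0] = 53
paddr = 53 * 32 + 26 = 1722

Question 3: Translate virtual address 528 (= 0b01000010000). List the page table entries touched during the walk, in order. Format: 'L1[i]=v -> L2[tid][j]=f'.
Answer: L1[2]=2 -> L2[2][0]=53

Derivation:
vaddr = 528 = 0b01000010000
Split: l1_idx=2, l2_idx=0, offset=16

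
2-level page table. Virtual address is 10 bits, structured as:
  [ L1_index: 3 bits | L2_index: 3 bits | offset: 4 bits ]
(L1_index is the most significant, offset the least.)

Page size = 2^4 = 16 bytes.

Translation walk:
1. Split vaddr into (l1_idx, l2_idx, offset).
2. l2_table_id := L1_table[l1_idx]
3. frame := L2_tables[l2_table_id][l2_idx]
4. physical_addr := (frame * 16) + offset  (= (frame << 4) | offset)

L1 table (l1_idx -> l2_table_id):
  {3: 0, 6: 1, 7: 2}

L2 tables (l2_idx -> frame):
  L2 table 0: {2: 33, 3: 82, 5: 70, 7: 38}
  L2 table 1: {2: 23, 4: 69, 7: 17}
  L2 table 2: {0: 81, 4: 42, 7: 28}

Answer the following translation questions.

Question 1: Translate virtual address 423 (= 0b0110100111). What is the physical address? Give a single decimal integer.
Answer: 535

Derivation:
vaddr = 423 = 0b0110100111
Split: l1_idx=3, l2_idx=2, offset=7
L1[3] = 0
L2[0][2] = 33
paddr = 33 * 16 + 7 = 535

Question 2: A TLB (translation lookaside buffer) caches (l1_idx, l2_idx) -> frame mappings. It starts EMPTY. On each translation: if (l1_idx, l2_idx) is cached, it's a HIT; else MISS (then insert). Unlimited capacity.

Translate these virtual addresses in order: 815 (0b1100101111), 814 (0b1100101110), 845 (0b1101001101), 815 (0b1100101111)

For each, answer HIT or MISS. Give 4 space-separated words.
Answer: MISS HIT MISS HIT

Derivation:
vaddr=815: (6,2) not in TLB -> MISS, insert
vaddr=814: (6,2) in TLB -> HIT
vaddr=845: (6,4) not in TLB -> MISS, insert
vaddr=815: (6,2) in TLB -> HIT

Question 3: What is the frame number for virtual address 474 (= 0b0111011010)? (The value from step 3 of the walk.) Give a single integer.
Answer: 70

Derivation:
vaddr = 474: l1_idx=3, l2_idx=5
L1[3] = 0; L2[0][5] = 70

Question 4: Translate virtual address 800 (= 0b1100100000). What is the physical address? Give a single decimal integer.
Answer: 368

Derivation:
vaddr = 800 = 0b1100100000
Split: l1_idx=6, l2_idx=2, offset=0
L1[6] = 1
L2[1][2] = 23
paddr = 23 * 16 + 0 = 368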